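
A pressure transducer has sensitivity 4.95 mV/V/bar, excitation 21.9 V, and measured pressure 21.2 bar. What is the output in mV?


Output = sensitivity * Vex * P.
Vout = 4.95 * 21.9 * 21.2
Vout = 108.405 * 21.2
Vout = 2298.19 mV

2298.19 mV


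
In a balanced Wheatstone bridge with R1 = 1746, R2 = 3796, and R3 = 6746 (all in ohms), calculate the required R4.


At balance: R1*R4 = R2*R3, so R4 = R2*R3/R1.
R4 = 3796 * 6746 / 1746
R4 = 25607816 / 1746
R4 = 14666.56 ohm

14666.56 ohm


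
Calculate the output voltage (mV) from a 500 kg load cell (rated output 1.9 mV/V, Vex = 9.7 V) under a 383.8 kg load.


Vout = rated_output * Vex * (load / capacity).
Vout = 1.9 * 9.7 * (383.8 / 500)
Vout = 1.9 * 9.7 * 0.7676
Vout = 14.147 mV

14.147 mV


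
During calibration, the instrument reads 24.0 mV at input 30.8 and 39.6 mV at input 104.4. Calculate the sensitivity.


Sensitivity = (y2 - y1) / (x2 - x1).
S = (39.6 - 24.0) / (104.4 - 30.8)
S = 15.6 / 73.6
S = 0.212 mV/unit

0.212 mV/unit


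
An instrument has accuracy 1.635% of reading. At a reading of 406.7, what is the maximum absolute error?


Absolute error = (accuracy% / 100) * reading.
Error = (1.635 / 100) * 406.7
Error = 0.01635 * 406.7
Error = 6.6495

6.6495


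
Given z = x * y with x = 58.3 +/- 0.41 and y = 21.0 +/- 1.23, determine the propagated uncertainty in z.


For a product z = x*y, the relative uncertainty is:
uz/z = sqrt((ux/x)^2 + (uy/y)^2)
Relative uncertainties: ux/x = 0.41/58.3 = 0.007033
uy/y = 1.23/21.0 = 0.058571
z = 58.3 * 21.0 = 1224.3
uz = 1224.3 * sqrt(0.007033^2 + 0.058571^2) = 72.224

72.224


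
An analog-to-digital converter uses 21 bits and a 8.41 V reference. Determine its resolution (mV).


The resolution (LSB) of an ADC is Vref / 2^n.
LSB = 8.41 / 2^21
LSB = 8.41 / 2097152
LSB = 4.01e-06 V = 0.0040102 mV

0.0040102 mV


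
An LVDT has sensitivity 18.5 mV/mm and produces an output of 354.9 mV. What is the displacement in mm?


Displacement = Vout / sensitivity.
d = 354.9 / 18.5
d = 19.184 mm

19.184 mm


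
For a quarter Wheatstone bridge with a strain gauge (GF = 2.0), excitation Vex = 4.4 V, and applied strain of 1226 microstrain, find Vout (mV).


Quarter bridge output: Vout = (GF * epsilon * Vex) / 4.
Vout = (2.0 * 1226e-6 * 4.4) / 4
Vout = 0.0107888 / 4 V
Vout = 0.0026972 V = 2.6972 mV

2.6972 mV


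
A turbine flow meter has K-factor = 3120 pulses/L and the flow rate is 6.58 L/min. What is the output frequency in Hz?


Frequency = K * Q / 60 (converting L/min to L/s).
f = 3120 * 6.58 / 60
f = 20529.6 / 60
f = 342.16 Hz

342.16 Hz


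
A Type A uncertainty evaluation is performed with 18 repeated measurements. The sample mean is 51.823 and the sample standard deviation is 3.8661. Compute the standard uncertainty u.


The standard uncertainty for Type A evaluation is u = s / sqrt(n).
u = 3.8661 / sqrt(18)
u = 3.8661 / 4.2426
u = 0.9112

0.9112


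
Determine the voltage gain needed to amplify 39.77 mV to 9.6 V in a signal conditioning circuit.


Gain = Vout / Vin (converting to same units).
G = 9.6 V / 39.77 mV
G = 9600.0 mV / 39.77 mV
G = 241.39

241.39


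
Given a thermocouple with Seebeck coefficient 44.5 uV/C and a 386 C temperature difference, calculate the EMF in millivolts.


The thermocouple output V = sensitivity * dT.
V = 44.5 uV/C * 386 C
V = 17177.0 uV
V = 17.177 mV

17.177 mV


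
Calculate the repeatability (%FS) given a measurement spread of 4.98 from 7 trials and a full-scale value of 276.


Repeatability = (spread / full scale) * 100%.
R = (4.98 / 276) * 100
R = 1.804 %FS

1.804 %FS


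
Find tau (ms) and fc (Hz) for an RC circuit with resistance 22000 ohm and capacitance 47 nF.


Time constant: tau = R * C.
tau = 22000 * 4.70e-08 = 0.001034 s
tau = 1.034 ms
Cutoff frequency: fc = 1 / (2*pi*R*C).
fc = 1 / (2*pi*0.001034) = 153.92 Hz

tau = 1.034 ms, fc = 153.92 Hz


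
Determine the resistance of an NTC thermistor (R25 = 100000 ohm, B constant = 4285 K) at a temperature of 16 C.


NTC thermistor equation: Rt = R25 * exp(B * (1/T - 1/T25)).
T in Kelvin: 289.15 K, T25 = 298.15 K
1/T - 1/T25 = 1/289.15 - 1/298.15 = 0.0001044
B * (1/T - 1/T25) = 4285 * 0.0001044 = 0.4473
Rt = 100000 * exp(0.4473) = 156414.2 ohm

156414.2 ohm


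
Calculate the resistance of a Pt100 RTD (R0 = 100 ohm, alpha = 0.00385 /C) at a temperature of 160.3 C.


The RTD equation: Rt = R0 * (1 + alpha * T).
Rt = 100 * (1 + 0.00385 * 160.3)
Rt = 100 * (1 + 0.617155)
Rt = 100 * 1.617155
Rt = 161.715 ohm

161.715 ohm


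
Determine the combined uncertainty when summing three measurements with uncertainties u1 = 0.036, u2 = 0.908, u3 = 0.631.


For a sum of independent quantities, uc = sqrt(u1^2 + u2^2 + u3^2).
uc = sqrt(0.036^2 + 0.908^2 + 0.631^2)
uc = sqrt(0.001296 + 0.824464 + 0.398161)
uc = 1.1063

1.1063


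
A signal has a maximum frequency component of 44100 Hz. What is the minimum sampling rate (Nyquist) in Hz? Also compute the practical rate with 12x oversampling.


By Nyquist theorem, fs_min = 2 * fmax.
fs_min = 2 * 44100 = 88200 Hz
Practical rate = 12 * fs_min = 12 * 88200 = 1058400 Hz

fs_min = 88200 Hz, fs_practical = 1058400 Hz


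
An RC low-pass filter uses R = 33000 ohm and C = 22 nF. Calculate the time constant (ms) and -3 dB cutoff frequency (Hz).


Time constant: tau = R * C.
tau = 33000 * 2.20e-08 = 0.000726 s
tau = 0.726 ms
Cutoff frequency: fc = 1 / (2*pi*R*C).
fc = 1 / (2*pi*0.000726) = 219.22 Hz

tau = 0.726 ms, fc = 219.22 Hz


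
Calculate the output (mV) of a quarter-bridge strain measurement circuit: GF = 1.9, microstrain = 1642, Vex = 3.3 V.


Quarter bridge output: Vout = (GF * epsilon * Vex) / 4.
Vout = (1.9 * 1642e-6 * 3.3) / 4
Vout = 0.01029534 / 4 V
Vout = 0.00257383 V = 2.5738 mV

2.5738 mV


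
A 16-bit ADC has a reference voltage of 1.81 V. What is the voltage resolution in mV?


The resolution (LSB) of an ADC is Vref / 2^n.
LSB = 1.81 / 2^16
LSB = 1.81 / 65536
LSB = 2.762e-05 V = 0.02761841 mV

0.02761841 mV


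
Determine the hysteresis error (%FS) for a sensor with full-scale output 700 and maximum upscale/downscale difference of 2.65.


Hysteresis = (max difference / full scale) * 100%.
H = (2.65 / 700) * 100
H = 0.379 %FS

0.379 %FS


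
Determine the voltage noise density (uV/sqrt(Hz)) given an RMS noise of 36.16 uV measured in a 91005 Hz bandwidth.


Noise spectral density = Vrms / sqrt(BW).
NSD = 36.16 / sqrt(91005)
NSD = 36.16 / 301.6703
NSD = 0.1199 uV/sqrt(Hz)

0.1199 uV/sqrt(Hz)


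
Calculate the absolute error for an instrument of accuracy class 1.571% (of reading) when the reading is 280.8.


Absolute error = (accuracy% / 100) * reading.
Error = (1.571 / 100) * 280.8
Error = 0.01571 * 280.8
Error = 4.4114

4.4114


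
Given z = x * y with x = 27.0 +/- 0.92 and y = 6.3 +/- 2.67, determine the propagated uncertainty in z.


For a product z = x*y, the relative uncertainty is:
uz/z = sqrt((ux/x)^2 + (uy/y)^2)
Relative uncertainties: ux/x = 0.92/27.0 = 0.034074
uy/y = 2.67/6.3 = 0.42381
z = 27.0 * 6.3 = 170.1
uz = 170.1 * sqrt(0.034074^2 + 0.42381^2) = 72.323

72.323


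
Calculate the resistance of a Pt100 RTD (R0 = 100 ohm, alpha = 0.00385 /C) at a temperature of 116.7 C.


The RTD equation: Rt = R0 * (1 + alpha * T).
Rt = 100 * (1 + 0.00385 * 116.7)
Rt = 100 * (1 + 0.449295)
Rt = 100 * 1.449295
Rt = 144.929 ohm

144.929 ohm


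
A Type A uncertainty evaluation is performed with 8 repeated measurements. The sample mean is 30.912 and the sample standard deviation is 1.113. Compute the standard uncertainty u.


The standard uncertainty for Type A evaluation is u = s / sqrt(n).
u = 1.113 / sqrt(8)
u = 1.113 / 2.8284
u = 0.3935

0.3935


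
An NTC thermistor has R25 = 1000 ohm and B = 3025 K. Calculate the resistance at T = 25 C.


NTC thermistor equation: Rt = R25 * exp(B * (1/T - 1/T25)).
T in Kelvin: 298.15 K, T25 = 298.15 K
1/T - 1/T25 = 1/298.15 - 1/298.15 = 0.0
B * (1/T - 1/T25) = 3025 * 0.0 = 0.0
Rt = 1000 * exp(0.0) = 1000.0 ohm

1000.0 ohm


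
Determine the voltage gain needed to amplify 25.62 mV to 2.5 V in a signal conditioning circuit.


Gain = Vout / Vin (converting to same units).
G = 2.5 V / 25.62 mV
G = 2500.0 mV / 25.62 mV
G = 97.58

97.58


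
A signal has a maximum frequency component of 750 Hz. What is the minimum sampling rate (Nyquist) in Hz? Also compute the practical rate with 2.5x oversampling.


By Nyquist theorem, fs_min = 2 * fmax.
fs_min = 2 * 750 = 1500 Hz
Practical rate = 2.5 * fs_min = 2.5 * 1500 = 3750 Hz

fs_min = 1500 Hz, fs_practical = 3750 Hz


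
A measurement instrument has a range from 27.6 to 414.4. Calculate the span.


Span = upper range - lower range.
Span = 414.4 - (27.6)
Span = 386.8

386.8


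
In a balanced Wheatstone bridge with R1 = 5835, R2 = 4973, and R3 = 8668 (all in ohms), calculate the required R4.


At balance: R1*R4 = R2*R3, so R4 = R2*R3/R1.
R4 = 4973 * 8668 / 5835
R4 = 43105964 / 5835
R4 = 7387.48 ohm

7387.48 ohm


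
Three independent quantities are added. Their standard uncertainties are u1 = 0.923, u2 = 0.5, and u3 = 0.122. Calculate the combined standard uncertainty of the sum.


For a sum of independent quantities, uc = sqrt(u1^2 + u2^2 + u3^2).
uc = sqrt(0.923^2 + 0.5^2 + 0.122^2)
uc = sqrt(0.851929 + 0.25 + 0.014884)
uc = 1.0568

1.0568


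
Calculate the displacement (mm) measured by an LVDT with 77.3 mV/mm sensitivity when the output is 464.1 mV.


Displacement = Vout / sensitivity.
d = 464.1 / 77.3
d = 6.004 mm

6.004 mm


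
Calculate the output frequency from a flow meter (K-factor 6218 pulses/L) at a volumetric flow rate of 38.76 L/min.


Frequency = K * Q / 60 (converting L/min to L/s).
f = 6218 * 38.76 / 60
f = 241009.68 / 60
f = 4016.83 Hz

4016.83 Hz


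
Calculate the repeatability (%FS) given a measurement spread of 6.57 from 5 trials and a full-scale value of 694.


Repeatability = (spread / full scale) * 100%.
R = (6.57 / 694) * 100
R = 0.947 %FS

0.947 %FS


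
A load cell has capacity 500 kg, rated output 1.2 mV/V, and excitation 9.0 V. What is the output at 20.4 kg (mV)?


Vout = rated_output * Vex * (load / capacity).
Vout = 1.2 * 9.0 * (20.4 / 500)
Vout = 1.2 * 9.0 * 0.0408
Vout = 0.441 mV

0.441 mV


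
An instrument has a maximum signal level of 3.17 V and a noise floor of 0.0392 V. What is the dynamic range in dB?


Dynamic range = 20 * log10(Vmax / Vnoise).
DR = 20 * log10(3.17 / 0.0392)
DR = 20 * log10(80.87)
DR = 38.16 dB

38.16 dB


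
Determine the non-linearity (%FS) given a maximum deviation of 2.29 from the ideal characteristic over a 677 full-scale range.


Linearity error = (max deviation / full scale) * 100%.
Linearity = (2.29 / 677) * 100
Linearity = 0.338 %FS

0.338 %FS


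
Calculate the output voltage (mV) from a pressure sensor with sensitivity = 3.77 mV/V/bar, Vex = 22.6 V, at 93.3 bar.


Output = sensitivity * Vex * P.
Vout = 3.77 * 22.6 * 93.3
Vout = 85.202 * 93.3
Vout = 7949.35 mV

7949.35 mV


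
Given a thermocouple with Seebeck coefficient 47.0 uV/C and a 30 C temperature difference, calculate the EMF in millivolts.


The thermocouple output V = sensitivity * dT.
V = 47.0 uV/C * 30 C
V = 1410.0 uV
V = 1.41 mV

1.41 mV


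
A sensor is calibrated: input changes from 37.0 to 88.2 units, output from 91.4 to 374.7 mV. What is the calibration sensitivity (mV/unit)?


Sensitivity = (y2 - y1) / (x2 - x1).
S = (374.7 - 91.4) / (88.2 - 37.0)
S = 283.3 / 51.2
S = 5.5332 mV/unit

5.5332 mV/unit


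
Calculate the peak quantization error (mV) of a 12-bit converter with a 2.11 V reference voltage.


The maximum quantization error is +/- LSB/2.
LSB = Vref / 2^n = 2.11 / 4096 = 0.00051514 V
Max error = LSB / 2 = 0.00051514 / 2 = 0.00025757 V
Max error = 0.2576 mV

0.2576 mV


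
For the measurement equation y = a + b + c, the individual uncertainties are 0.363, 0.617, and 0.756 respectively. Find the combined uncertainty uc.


For a sum of independent quantities, uc = sqrt(u1^2 + u2^2 + u3^2).
uc = sqrt(0.363^2 + 0.617^2 + 0.756^2)
uc = sqrt(0.131769 + 0.380689 + 0.571536)
uc = 1.0412

1.0412


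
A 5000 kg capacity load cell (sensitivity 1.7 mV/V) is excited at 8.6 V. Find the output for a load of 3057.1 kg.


Vout = rated_output * Vex * (load / capacity).
Vout = 1.7 * 8.6 * (3057.1 / 5000)
Vout = 1.7 * 8.6 * 0.61142
Vout = 8.939 mV

8.939 mV


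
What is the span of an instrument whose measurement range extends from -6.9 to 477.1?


Span = upper range - lower range.
Span = 477.1 - (-6.9)
Span = 484.0

484.0


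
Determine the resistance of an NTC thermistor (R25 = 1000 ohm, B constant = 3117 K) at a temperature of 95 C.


NTC thermistor equation: Rt = R25 * exp(B * (1/T - 1/T25)).
T in Kelvin: 368.15 K, T25 = 298.15 K
1/T - 1/T25 = 1/368.15 - 1/298.15 = -0.00063773
B * (1/T - 1/T25) = 3117 * -0.00063773 = -1.9878
Rt = 1000 * exp(-1.9878) = 137.0 ohm

137.0 ohm


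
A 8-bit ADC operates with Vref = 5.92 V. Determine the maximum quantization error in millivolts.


The maximum quantization error is +/- LSB/2.
LSB = Vref / 2^n = 5.92 / 256 = 0.023125 V
Max error = LSB / 2 = 0.023125 / 2 = 0.0115625 V
Max error = 11.5625 mV

11.5625 mV


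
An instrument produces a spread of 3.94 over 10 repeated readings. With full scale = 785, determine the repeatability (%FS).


Repeatability = (spread / full scale) * 100%.
R = (3.94 / 785) * 100
R = 0.502 %FS

0.502 %FS


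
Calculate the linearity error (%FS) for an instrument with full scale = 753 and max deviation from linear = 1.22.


Linearity error = (max deviation / full scale) * 100%.
Linearity = (1.22 / 753) * 100
Linearity = 0.162 %FS

0.162 %FS


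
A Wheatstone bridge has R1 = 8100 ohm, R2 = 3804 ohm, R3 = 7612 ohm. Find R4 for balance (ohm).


At balance: R1*R4 = R2*R3, so R4 = R2*R3/R1.
R4 = 3804 * 7612 / 8100
R4 = 28956048 / 8100
R4 = 3574.82 ohm

3574.82 ohm


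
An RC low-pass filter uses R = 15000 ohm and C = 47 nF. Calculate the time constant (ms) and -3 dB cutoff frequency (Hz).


Time constant: tau = R * C.
tau = 15000 * 4.70e-08 = 0.000705 s
tau = 0.705 ms
Cutoff frequency: fc = 1 / (2*pi*R*C).
fc = 1 / (2*pi*0.000705) = 225.75 Hz

tau = 0.705 ms, fc = 225.75 Hz


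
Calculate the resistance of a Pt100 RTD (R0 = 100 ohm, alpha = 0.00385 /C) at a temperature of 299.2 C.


The RTD equation: Rt = R0 * (1 + alpha * T).
Rt = 100 * (1 + 0.00385 * 299.2)
Rt = 100 * (1 + 1.15192)
Rt = 100 * 2.15192
Rt = 215.192 ohm

215.192 ohm


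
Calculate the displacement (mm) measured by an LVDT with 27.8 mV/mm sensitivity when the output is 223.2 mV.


Displacement = Vout / sensitivity.
d = 223.2 / 27.8
d = 8.029 mm

8.029 mm


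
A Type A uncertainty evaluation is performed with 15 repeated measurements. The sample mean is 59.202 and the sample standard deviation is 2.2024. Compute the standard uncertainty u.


The standard uncertainty for Type A evaluation is u = s / sqrt(n).
u = 2.2024 / sqrt(15)
u = 2.2024 / 3.873
u = 0.5687

0.5687


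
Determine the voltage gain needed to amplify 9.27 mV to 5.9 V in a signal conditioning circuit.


Gain = Vout / Vin (converting to same units).
G = 5.9 V / 9.27 mV
G = 5900.0 mV / 9.27 mV
G = 636.46

636.46


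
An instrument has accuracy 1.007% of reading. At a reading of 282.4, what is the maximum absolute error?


Absolute error = (accuracy% / 100) * reading.
Error = (1.007 / 100) * 282.4
Error = 0.01007 * 282.4
Error = 2.8438

2.8438


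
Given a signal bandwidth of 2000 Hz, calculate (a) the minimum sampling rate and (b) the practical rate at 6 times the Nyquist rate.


By Nyquist theorem, fs_min = 2 * fmax.
fs_min = 2 * 2000 = 4000 Hz
Practical rate = 6 * fs_min = 6 * 4000 = 24000 Hz

fs_min = 4000 Hz, fs_practical = 24000 Hz


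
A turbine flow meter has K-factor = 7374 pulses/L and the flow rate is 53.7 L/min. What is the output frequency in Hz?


Frequency = K * Q / 60 (converting L/min to L/s).
f = 7374 * 53.7 / 60
f = 395983.8 / 60
f = 6599.73 Hz

6599.73 Hz


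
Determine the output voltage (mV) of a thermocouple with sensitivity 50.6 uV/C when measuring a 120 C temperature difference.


The thermocouple output V = sensitivity * dT.
V = 50.6 uV/C * 120 C
V = 6072.0 uV
V = 6.072 mV

6.072 mV


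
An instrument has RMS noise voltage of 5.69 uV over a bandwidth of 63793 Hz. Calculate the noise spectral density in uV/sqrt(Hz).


Noise spectral density = Vrms / sqrt(BW).
NSD = 5.69 / sqrt(63793)
NSD = 5.69 / 252.5728
NSD = 0.0225 uV/sqrt(Hz)

0.0225 uV/sqrt(Hz)


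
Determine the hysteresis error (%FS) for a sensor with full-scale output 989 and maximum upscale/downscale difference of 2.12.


Hysteresis = (max difference / full scale) * 100%.
H = (2.12 / 989) * 100
H = 0.214 %FS

0.214 %FS


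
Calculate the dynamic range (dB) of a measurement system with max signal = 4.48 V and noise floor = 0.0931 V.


Dynamic range = 20 * log10(Vmax / Vnoise).
DR = 20 * log10(4.48 / 0.0931)
DR = 20 * log10(48.12)
DR = 33.65 dB

33.65 dB


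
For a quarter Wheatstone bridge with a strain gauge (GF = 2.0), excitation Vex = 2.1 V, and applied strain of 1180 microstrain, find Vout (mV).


Quarter bridge output: Vout = (GF * epsilon * Vex) / 4.
Vout = (2.0 * 1180e-6 * 2.1) / 4
Vout = 0.004956 / 4 V
Vout = 0.001239 V = 1.239 mV

1.239 mV


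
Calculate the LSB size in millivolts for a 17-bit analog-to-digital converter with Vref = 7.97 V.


The resolution (LSB) of an ADC is Vref / 2^n.
LSB = 7.97 / 2^17
LSB = 7.97 / 131072
LSB = 6.081e-05 V = 0.06080627 mV

0.06080627 mV


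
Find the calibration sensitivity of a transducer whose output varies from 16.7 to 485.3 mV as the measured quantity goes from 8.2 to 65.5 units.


Sensitivity = (y2 - y1) / (x2 - x1).
S = (485.3 - 16.7) / (65.5 - 8.2)
S = 468.6 / 57.3
S = 8.178 mV/unit

8.178 mV/unit


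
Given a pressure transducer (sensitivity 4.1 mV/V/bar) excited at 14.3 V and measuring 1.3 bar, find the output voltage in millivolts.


Output = sensitivity * Vex * P.
Vout = 4.1 * 14.3 * 1.3
Vout = 58.63 * 1.3
Vout = 76.22 mV

76.22 mV


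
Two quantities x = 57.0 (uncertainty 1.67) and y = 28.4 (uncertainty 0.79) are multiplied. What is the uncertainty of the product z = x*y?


For a product z = x*y, the relative uncertainty is:
uz/z = sqrt((ux/x)^2 + (uy/y)^2)
Relative uncertainties: ux/x = 1.67/57.0 = 0.029298
uy/y = 0.79/28.4 = 0.027817
z = 57.0 * 28.4 = 1618.8
uz = 1618.8 * sqrt(0.029298^2 + 0.027817^2) = 65.4

65.4


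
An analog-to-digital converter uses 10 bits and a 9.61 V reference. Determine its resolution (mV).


The resolution (LSB) of an ADC is Vref / 2^n.
LSB = 9.61 / 2^10
LSB = 9.61 / 1024
LSB = 0.00938477 V = 9.38476562 mV

9.38476562 mV


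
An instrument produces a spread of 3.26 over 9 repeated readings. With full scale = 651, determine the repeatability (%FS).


Repeatability = (spread / full scale) * 100%.
R = (3.26 / 651) * 100
R = 0.501 %FS

0.501 %FS


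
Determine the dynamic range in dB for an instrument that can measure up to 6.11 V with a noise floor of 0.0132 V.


Dynamic range = 20 * log10(Vmax / Vnoise).
DR = 20 * log10(6.11 / 0.0132)
DR = 20 * log10(462.88)
DR = 53.31 dB

53.31 dB


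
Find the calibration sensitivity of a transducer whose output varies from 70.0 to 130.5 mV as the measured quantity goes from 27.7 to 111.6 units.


Sensitivity = (y2 - y1) / (x2 - x1).
S = (130.5 - 70.0) / (111.6 - 27.7)
S = 60.5 / 83.9
S = 0.7211 mV/unit

0.7211 mV/unit


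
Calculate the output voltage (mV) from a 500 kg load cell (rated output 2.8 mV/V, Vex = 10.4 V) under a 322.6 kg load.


Vout = rated_output * Vex * (load / capacity).
Vout = 2.8 * 10.4 * (322.6 / 500)
Vout = 2.8 * 10.4 * 0.6452
Vout = 18.788 mV

18.788 mV


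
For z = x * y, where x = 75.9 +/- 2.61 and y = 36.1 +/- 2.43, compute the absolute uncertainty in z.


For a product z = x*y, the relative uncertainty is:
uz/z = sqrt((ux/x)^2 + (uy/y)^2)
Relative uncertainties: ux/x = 2.61/75.9 = 0.034387
uy/y = 2.43/36.1 = 0.067313
z = 75.9 * 36.1 = 2740.0
uz = 2740.0 * sqrt(0.034387^2 + 0.067313^2) = 207.11

207.11


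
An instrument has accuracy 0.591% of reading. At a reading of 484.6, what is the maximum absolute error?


Absolute error = (accuracy% / 100) * reading.
Error = (0.591 / 100) * 484.6
Error = 0.00591 * 484.6
Error = 2.864

2.864


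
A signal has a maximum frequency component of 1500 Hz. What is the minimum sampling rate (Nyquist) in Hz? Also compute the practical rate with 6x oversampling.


By Nyquist theorem, fs_min = 2 * fmax.
fs_min = 2 * 1500 = 3000 Hz
Practical rate = 6 * fs_min = 6 * 3000 = 18000 Hz

fs_min = 3000 Hz, fs_practical = 18000 Hz


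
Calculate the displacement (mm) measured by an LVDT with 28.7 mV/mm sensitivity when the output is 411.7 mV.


Displacement = Vout / sensitivity.
d = 411.7 / 28.7
d = 14.345 mm

14.345 mm


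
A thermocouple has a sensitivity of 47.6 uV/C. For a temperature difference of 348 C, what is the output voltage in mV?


The thermocouple output V = sensitivity * dT.
V = 47.6 uV/C * 348 C
V = 16564.8 uV
V = 16.565 mV

16.565 mV


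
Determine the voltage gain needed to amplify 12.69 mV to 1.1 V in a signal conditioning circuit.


Gain = Vout / Vin (converting to same units).
G = 1.1 V / 12.69 mV
G = 1100.0 mV / 12.69 mV
G = 86.68

86.68


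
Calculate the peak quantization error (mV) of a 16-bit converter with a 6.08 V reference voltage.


The maximum quantization error is +/- LSB/2.
LSB = Vref / 2^n = 6.08 / 65536 = 9.277e-05 V
Max error = LSB / 2 = 9.277e-05 / 2 = 4.639e-05 V
Max error = 0.0464 mV

0.0464 mV


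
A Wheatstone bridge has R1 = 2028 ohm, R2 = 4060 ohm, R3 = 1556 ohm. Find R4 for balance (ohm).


At balance: R1*R4 = R2*R3, so R4 = R2*R3/R1.
R4 = 4060 * 1556 / 2028
R4 = 6317360 / 2028
R4 = 3115.07 ohm

3115.07 ohm


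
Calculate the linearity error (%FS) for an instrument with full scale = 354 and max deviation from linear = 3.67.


Linearity error = (max deviation / full scale) * 100%.
Linearity = (3.67 / 354) * 100
Linearity = 1.037 %FS

1.037 %FS


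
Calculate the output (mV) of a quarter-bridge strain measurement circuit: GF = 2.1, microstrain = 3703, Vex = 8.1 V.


Quarter bridge output: Vout = (GF * epsilon * Vex) / 4.
Vout = (2.1 * 3703e-6 * 8.1) / 4
Vout = 0.06298803 / 4 V
Vout = 0.01574701 V = 15.747 mV

15.747 mV


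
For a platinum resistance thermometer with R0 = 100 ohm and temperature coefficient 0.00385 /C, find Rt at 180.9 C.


The RTD equation: Rt = R0 * (1 + alpha * T).
Rt = 100 * (1 + 0.00385 * 180.9)
Rt = 100 * (1 + 0.696465)
Rt = 100 * 1.696465
Rt = 169.647 ohm

169.647 ohm


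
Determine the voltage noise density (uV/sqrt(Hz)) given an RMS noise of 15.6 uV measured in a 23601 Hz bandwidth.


Noise spectral density = Vrms / sqrt(BW).
NSD = 15.6 / sqrt(23601)
NSD = 15.6 / 153.6262
NSD = 0.1015 uV/sqrt(Hz)

0.1015 uV/sqrt(Hz)


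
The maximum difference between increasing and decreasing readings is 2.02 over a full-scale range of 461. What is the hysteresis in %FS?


Hysteresis = (max difference / full scale) * 100%.
H = (2.02 / 461) * 100
H = 0.438 %FS

0.438 %FS


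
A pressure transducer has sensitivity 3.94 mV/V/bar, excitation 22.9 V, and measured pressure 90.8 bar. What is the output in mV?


Output = sensitivity * Vex * P.
Vout = 3.94 * 22.9 * 90.8
Vout = 90.226 * 90.8
Vout = 8192.52 mV

8192.52 mV


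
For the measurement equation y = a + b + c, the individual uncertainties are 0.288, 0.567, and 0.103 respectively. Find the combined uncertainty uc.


For a sum of independent quantities, uc = sqrt(u1^2 + u2^2 + u3^2).
uc = sqrt(0.288^2 + 0.567^2 + 0.103^2)
uc = sqrt(0.082944 + 0.321489 + 0.010609)
uc = 0.6442

0.6442


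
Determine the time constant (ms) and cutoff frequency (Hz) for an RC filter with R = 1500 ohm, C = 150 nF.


Time constant: tau = R * C.
tau = 1500 * 1.50e-07 = 0.000225 s
tau = 0.225 ms
Cutoff frequency: fc = 1 / (2*pi*R*C).
fc = 1 / (2*pi*0.000225) = 707.36 Hz

tau = 0.225 ms, fc = 707.36 Hz


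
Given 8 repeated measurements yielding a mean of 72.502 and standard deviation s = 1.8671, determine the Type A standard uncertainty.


The standard uncertainty for Type A evaluation is u = s / sqrt(n).
u = 1.8671 / sqrt(8)
u = 1.8671 / 2.8284
u = 0.6601

0.6601


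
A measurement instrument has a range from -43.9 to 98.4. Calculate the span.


Span = upper range - lower range.
Span = 98.4 - (-43.9)
Span = 142.3

142.3


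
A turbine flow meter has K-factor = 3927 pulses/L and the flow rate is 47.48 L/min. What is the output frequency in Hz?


Frequency = K * Q / 60 (converting L/min to L/s).
f = 3927 * 47.48 / 60
f = 186453.96 / 60
f = 3107.57 Hz

3107.57 Hz


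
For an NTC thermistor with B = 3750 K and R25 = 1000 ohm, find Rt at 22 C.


NTC thermistor equation: Rt = R25 * exp(B * (1/T - 1/T25)).
T in Kelvin: 295.15 K, T25 = 298.15 K
1/T - 1/T25 = 1/295.15 - 1/298.15 = 3.409e-05
B * (1/T - 1/T25) = 3750 * 3.409e-05 = 0.1278
Rt = 1000 * exp(0.1278) = 1136.4 ohm

1136.4 ohm


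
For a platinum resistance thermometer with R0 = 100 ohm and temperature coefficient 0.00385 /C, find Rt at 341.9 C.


The RTD equation: Rt = R0 * (1 + alpha * T).
Rt = 100 * (1 + 0.00385 * 341.9)
Rt = 100 * (1 + 1.316315)
Rt = 100 * 2.316315
Rt = 231.631 ohm

231.631 ohm


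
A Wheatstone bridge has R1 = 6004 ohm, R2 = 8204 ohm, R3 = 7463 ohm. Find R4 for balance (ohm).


At balance: R1*R4 = R2*R3, so R4 = R2*R3/R1.
R4 = 8204 * 7463 / 6004
R4 = 61226452 / 6004
R4 = 10197.61 ohm

10197.61 ohm


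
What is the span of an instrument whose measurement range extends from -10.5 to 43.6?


Span = upper range - lower range.
Span = 43.6 - (-10.5)
Span = 54.1

54.1


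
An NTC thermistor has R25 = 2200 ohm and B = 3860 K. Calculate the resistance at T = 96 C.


NTC thermistor equation: Rt = R25 * exp(B * (1/T - 1/T25)).
T in Kelvin: 369.15 K, T25 = 298.15 K
1/T - 1/T25 = 1/369.15 - 1/298.15 = -0.00064509
B * (1/T - 1/T25) = 3860 * -0.00064509 = -2.49
Rt = 2200 * exp(-2.49) = 182.4 ohm

182.4 ohm


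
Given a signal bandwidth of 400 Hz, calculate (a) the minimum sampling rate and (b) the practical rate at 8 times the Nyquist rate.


By Nyquist theorem, fs_min = 2 * fmax.
fs_min = 2 * 400 = 800 Hz
Practical rate = 8 * fs_min = 8 * 800 = 6400 Hz

fs_min = 800 Hz, fs_practical = 6400 Hz


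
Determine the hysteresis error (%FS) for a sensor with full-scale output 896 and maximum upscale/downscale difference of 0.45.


Hysteresis = (max difference / full scale) * 100%.
H = (0.45 / 896) * 100
H = 0.05 %FS

0.05 %FS


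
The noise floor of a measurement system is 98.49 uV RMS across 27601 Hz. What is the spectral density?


Noise spectral density = Vrms / sqrt(BW).
NSD = 98.49 / sqrt(27601)
NSD = 98.49 / 166.1355
NSD = 0.5928 uV/sqrt(Hz)

0.5928 uV/sqrt(Hz)


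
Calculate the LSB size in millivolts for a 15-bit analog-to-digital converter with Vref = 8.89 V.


The resolution (LSB) of an ADC is Vref / 2^n.
LSB = 8.89 / 2^15
LSB = 8.89 / 32768
LSB = 0.0002713 V = 0.27130127 mV

0.27130127 mV


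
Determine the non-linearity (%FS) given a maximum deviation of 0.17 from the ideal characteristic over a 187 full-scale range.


Linearity error = (max deviation / full scale) * 100%.
Linearity = (0.17 / 187) * 100
Linearity = 0.091 %FS

0.091 %FS


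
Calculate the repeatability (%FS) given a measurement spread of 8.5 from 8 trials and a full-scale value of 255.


Repeatability = (spread / full scale) * 100%.
R = (8.5 / 255) * 100
R = 3.333 %FS

3.333 %FS


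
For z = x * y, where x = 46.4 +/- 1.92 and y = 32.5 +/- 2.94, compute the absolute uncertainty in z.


For a product z = x*y, the relative uncertainty is:
uz/z = sqrt((ux/x)^2 + (uy/y)^2)
Relative uncertainties: ux/x = 1.92/46.4 = 0.041379
uy/y = 2.94/32.5 = 0.090462
z = 46.4 * 32.5 = 1508.0
uz = 1508.0 * sqrt(0.041379^2 + 0.090462^2) = 150.01

150.01


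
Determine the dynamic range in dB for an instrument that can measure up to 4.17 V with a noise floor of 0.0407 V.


Dynamic range = 20 * log10(Vmax / Vnoise).
DR = 20 * log10(4.17 / 0.0407)
DR = 20 * log10(102.46)
DR = 40.21 dB

40.21 dB


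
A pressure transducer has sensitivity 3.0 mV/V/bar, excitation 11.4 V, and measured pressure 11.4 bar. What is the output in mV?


Output = sensitivity * Vex * P.
Vout = 3.0 * 11.4 * 11.4
Vout = 34.2 * 11.4
Vout = 389.88 mV

389.88 mV


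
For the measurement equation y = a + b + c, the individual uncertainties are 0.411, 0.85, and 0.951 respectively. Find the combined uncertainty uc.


For a sum of independent quantities, uc = sqrt(u1^2 + u2^2 + u3^2).
uc = sqrt(0.411^2 + 0.85^2 + 0.951^2)
uc = sqrt(0.168921 + 0.7225 + 0.904401)
uc = 1.3401

1.3401


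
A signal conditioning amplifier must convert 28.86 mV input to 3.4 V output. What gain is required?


Gain = Vout / Vin (converting to same units).
G = 3.4 V / 28.86 mV
G = 3400.0 mV / 28.86 mV
G = 117.81

117.81


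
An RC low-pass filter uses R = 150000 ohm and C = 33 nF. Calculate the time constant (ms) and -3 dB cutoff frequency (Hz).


Time constant: tau = R * C.
tau = 150000 * 3.30e-08 = 0.00495 s
tau = 4.95 ms
Cutoff frequency: fc = 1 / (2*pi*R*C).
fc = 1 / (2*pi*0.00495) = 32.15 Hz

tau = 4.95 ms, fc = 32.15 Hz


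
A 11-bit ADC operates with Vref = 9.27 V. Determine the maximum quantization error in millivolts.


The maximum quantization error is +/- LSB/2.
LSB = Vref / 2^n = 9.27 / 2048 = 0.00452637 V
Max error = LSB / 2 = 0.00452637 / 2 = 0.00226318 V
Max error = 2.2632 mV

2.2632 mV


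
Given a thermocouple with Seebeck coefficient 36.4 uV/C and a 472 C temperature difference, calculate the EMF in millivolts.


The thermocouple output V = sensitivity * dT.
V = 36.4 uV/C * 472 C
V = 17180.8 uV
V = 17.181 mV

17.181 mV


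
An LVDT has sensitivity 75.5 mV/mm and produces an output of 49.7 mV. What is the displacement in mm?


Displacement = Vout / sensitivity.
d = 49.7 / 75.5
d = 0.658 mm

0.658 mm


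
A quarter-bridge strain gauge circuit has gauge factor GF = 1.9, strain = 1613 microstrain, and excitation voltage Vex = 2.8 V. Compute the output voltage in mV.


Quarter bridge output: Vout = (GF * epsilon * Vex) / 4.
Vout = (1.9 * 1613e-6 * 2.8) / 4
Vout = 0.00858116 / 4 V
Vout = 0.00214529 V = 2.1453 mV

2.1453 mV


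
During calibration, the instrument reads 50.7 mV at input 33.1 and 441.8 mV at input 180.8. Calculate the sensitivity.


Sensitivity = (y2 - y1) / (x2 - x1).
S = (441.8 - 50.7) / (180.8 - 33.1)
S = 391.1 / 147.7
S = 2.6479 mV/unit

2.6479 mV/unit


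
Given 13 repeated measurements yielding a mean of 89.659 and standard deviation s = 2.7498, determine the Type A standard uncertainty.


The standard uncertainty for Type A evaluation is u = s / sqrt(n).
u = 2.7498 / sqrt(13)
u = 2.7498 / 3.6056
u = 0.7627

0.7627


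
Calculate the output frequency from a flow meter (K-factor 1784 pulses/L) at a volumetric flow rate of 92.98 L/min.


Frequency = K * Q / 60 (converting L/min to L/s).
f = 1784 * 92.98 / 60
f = 165876.32 / 60
f = 2764.61 Hz

2764.61 Hz


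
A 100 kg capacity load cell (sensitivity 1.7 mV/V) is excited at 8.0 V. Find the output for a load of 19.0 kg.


Vout = rated_output * Vex * (load / capacity).
Vout = 1.7 * 8.0 * (19.0 / 100)
Vout = 1.7 * 8.0 * 0.19
Vout = 2.584 mV

2.584 mV


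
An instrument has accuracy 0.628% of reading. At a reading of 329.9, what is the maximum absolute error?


Absolute error = (accuracy% / 100) * reading.
Error = (0.628 / 100) * 329.9
Error = 0.00628 * 329.9
Error = 2.0718

2.0718


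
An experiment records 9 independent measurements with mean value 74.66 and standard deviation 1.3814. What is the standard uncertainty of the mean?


The standard uncertainty for Type A evaluation is u = s / sqrt(n).
u = 1.3814 / sqrt(9)
u = 1.3814 / 3.0
u = 0.4605

0.4605


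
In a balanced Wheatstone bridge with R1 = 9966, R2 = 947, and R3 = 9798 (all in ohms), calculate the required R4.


At balance: R1*R4 = R2*R3, so R4 = R2*R3/R1.
R4 = 947 * 9798 / 9966
R4 = 9278706 / 9966
R4 = 931.04 ohm

931.04 ohm


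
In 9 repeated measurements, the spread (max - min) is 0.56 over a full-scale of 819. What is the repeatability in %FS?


Repeatability = (spread / full scale) * 100%.
R = (0.56 / 819) * 100
R = 0.068 %FS

0.068 %FS


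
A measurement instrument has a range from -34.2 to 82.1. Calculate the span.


Span = upper range - lower range.
Span = 82.1 - (-34.2)
Span = 116.3

116.3


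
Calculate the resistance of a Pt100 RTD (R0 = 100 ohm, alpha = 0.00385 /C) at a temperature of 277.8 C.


The RTD equation: Rt = R0 * (1 + alpha * T).
Rt = 100 * (1 + 0.00385 * 277.8)
Rt = 100 * (1 + 1.06953)
Rt = 100 * 2.06953
Rt = 206.953 ohm

206.953 ohm


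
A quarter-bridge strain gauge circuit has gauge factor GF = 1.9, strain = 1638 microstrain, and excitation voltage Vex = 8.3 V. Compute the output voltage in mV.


Quarter bridge output: Vout = (GF * epsilon * Vex) / 4.
Vout = (1.9 * 1638e-6 * 8.3) / 4
Vout = 0.02583126 / 4 V
Vout = 0.00645782 V = 6.4578 mV

6.4578 mV


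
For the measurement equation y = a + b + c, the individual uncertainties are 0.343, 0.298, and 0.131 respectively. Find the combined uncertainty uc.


For a sum of independent quantities, uc = sqrt(u1^2 + u2^2 + u3^2).
uc = sqrt(0.343^2 + 0.298^2 + 0.131^2)
uc = sqrt(0.117649 + 0.088804 + 0.017161)
uc = 0.4729

0.4729


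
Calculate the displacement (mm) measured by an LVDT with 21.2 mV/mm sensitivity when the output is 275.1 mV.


Displacement = Vout / sensitivity.
d = 275.1 / 21.2
d = 12.976 mm

12.976 mm


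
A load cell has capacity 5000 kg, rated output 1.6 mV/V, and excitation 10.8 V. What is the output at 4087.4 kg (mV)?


Vout = rated_output * Vex * (load / capacity).
Vout = 1.6 * 10.8 * (4087.4 / 5000)
Vout = 1.6 * 10.8 * 0.81748
Vout = 14.126 mV

14.126 mV


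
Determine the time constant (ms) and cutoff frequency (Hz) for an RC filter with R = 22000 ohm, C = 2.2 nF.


Time constant: tau = R * C.
tau = 22000 * 2.20e-09 = 4.84e-05 s
tau = 0.0484 ms
Cutoff frequency: fc = 1 / (2*pi*R*C).
fc = 1 / (2*pi*4.84e-05) = 3288.33 Hz

tau = 0.0484 ms, fc = 3288.33 Hz


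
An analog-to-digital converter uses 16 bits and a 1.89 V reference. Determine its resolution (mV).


The resolution (LSB) of an ADC is Vref / 2^n.
LSB = 1.89 / 2^16
LSB = 1.89 / 65536
LSB = 2.884e-05 V = 0.02883911 mV

0.02883911 mV


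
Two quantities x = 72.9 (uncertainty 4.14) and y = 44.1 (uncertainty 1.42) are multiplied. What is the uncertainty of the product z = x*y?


For a product z = x*y, the relative uncertainty is:
uz/z = sqrt((ux/x)^2 + (uy/y)^2)
Relative uncertainties: ux/x = 4.14/72.9 = 0.05679
uy/y = 1.42/44.1 = 0.0322
z = 72.9 * 44.1 = 3214.9
uz = 3214.9 * sqrt(0.05679^2 + 0.0322^2) = 209.879

209.879


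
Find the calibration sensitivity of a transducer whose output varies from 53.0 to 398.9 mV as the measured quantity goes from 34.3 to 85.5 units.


Sensitivity = (y2 - y1) / (x2 - x1).
S = (398.9 - 53.0) / (85.5 - 34.3)
S = 345.9 / 51.2
S = 6.7559 mV/unit

6.7559 mV/unit


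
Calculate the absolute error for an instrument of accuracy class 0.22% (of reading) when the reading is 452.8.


Absolute error = (accuracy% / 100) * reading.
Error = (0.22 / 100) * 452.8
Error = 0.0022 * 452.8
Error = 0.9962

0.9962


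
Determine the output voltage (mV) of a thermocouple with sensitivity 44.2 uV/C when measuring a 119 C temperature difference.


The thermocouple output V = sensitivity * dT.
V = 44.2 uV/C * 119 C
V = 5259.8 uV
V = 5.26 mV

5.26 mV


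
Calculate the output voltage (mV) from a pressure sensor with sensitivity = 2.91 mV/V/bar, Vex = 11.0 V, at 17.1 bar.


Output = sensitivity * Vex * P.
Vout = 2.91 * 11.0 * 17.1
Vout = 32.01 * 17.1
Vout = 547.37 mV

547.37 mV


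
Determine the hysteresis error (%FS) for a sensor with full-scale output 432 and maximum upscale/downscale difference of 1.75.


Hysteresis = (max difference / full scale) * 100%.
H = (1.75 / 432) * 100
H = 0.405 %FS

0.405 %FS


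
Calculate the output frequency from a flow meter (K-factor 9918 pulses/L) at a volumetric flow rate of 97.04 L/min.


Frequency = K * Q / 60 (converting L/min to L/s).
f = 9918 * 97.04 / 60
f = 962442.72 / 60
f = 16040.71 Hz

16040.71 Hz


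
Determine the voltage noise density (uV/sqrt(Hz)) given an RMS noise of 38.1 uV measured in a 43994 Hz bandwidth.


Noise spectral density = Vrms / sqrt(BW).
NSD = 38.1 / sqrt(43994)
NSD = 38.1 / 209.7475
NSD = 0.1816 uV/sqrt(Hz)

0.1816 uV/sqrt(Hz)


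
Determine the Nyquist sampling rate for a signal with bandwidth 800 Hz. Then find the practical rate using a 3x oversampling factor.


By Nyquist theorem, fs_min = 2 * fmax.
fs_min = 2 * 800 = 1600 Hz
Practical rate = 3 * fs_min = 3 * 1600 = 4800 Hz

fs_min = 1600 Hz, fs_practical = 4800 Hz


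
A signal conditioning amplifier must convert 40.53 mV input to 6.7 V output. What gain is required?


Gain = Vout / Vin (converting to same units).
G = 6.7 V / 40.53 mV
G = 6700.0 mV / 40.53 mV
G = 165.31

165.31


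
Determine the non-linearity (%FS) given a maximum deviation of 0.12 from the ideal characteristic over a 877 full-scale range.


Linearity error = (max deviation / full scale) * 100%.
Linearity = (0.12 / 877) * 100
Linearity = 0.014 %FS

0.014 %FS


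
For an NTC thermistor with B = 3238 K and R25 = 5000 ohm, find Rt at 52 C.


NTC thermistor equation: Rt = R25 * exp(B * (1/T - 1/T25)).
T in Kelvin: 325.15 K, T25 = 298.15 K
1/T - 1/T25 = 1/325.15 - 1/298.15 = -0.00027851
B * (1/T - 1/T25) = 3238 * -0.00027851 = -0.9018
Rt = 5000 * exp(-0.9018) = 2029.1 ohm

2029.1 ohm


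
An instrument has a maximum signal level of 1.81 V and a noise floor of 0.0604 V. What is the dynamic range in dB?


Dynamic range = 20 * log10(Vmax / Vnoise).
DR = 20 * log10(1.81 / 0.0604)
DR = 20 * log10(29.97)
DR = 29.53 dB

29.53 dB


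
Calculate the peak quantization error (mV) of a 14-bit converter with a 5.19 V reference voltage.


The maximum quantization error is +/- LSB/2.
LSB = Vref / 2^n = 5.19 / 16384 = 0.00031677 V
Max error = LSB / 2 = 0.00031677 / 2 = 0.00015839 V
Max error = 0.1584 mV

0.1584 mV


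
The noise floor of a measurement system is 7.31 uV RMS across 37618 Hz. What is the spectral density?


Noise spectral density = Vrms / sqrt(BW).
NSD = 7.31 / sqrt(37618)
NSD = 7.31 / 193.9536
NSD = 0.0377 uV/sqrt(Hz)

0.0377 uV/sqrt(Hz)


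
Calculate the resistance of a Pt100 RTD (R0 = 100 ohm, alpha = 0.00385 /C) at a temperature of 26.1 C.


The RTD equation: Rt = R0 * (1 + alpha * T).
Rt = 100 * (1 + 0.00385 * 26.1)
Rt = 100 * (1 + 0.100485)
Rt = 100 * 1.100485
Rt = 110.048 ohm

110.048 ohm


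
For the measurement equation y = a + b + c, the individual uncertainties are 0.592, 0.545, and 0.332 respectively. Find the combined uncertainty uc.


For a sum of independent quantities, uc = sqrt(u1^2 + u2^2 + u3^2).
uc = sqrt(0.592^2 + 0.545^2 + 0.332^2)
uc = sqrt(0.350464 + 0.297025 + 0.110224)
uc = 0.8705

0.8705


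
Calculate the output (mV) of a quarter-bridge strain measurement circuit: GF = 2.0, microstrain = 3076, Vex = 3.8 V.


Quarter bridge output: Vout = (GF * epsilon * Vex) / 4.
Vout = (2.0 * 3076e-6 * 3.8) / 4
Vout = 0.0233776 / 4 V
Vout = 0.0058444 V = 5.8444 mV

5.8444 mV


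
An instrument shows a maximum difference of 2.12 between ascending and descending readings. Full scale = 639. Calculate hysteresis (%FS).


Hysteresis = (max difference / full scale) * 100%.
H = (2.12 / 639) * 100
H = 0.332 %FS

0.332 %FS


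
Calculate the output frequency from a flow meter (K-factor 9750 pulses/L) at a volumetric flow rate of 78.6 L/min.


Frequency = K * Q / 60 (converting L/min to L/s).
f = 9750 * 78.6 / 60
f = 766350.0 / 60
f = 12772.5 Hz

12772.5 Hz
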